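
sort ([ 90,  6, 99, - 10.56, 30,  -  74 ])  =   [  -  74 , - 10.56,6 , 30,90,  99 ] 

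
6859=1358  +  5501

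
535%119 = 59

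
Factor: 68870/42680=71/44 =2^ ( - 2)*11^( - 1 )*71^1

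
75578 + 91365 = 166943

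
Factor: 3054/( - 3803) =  - 2^1*3^1*509^1*3803^ (  -  1 ) 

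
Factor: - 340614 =-2^1*3^2*127^1*149^1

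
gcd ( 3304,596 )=4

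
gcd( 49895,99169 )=1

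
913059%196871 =125575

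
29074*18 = 523332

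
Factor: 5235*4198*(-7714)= -2^2*3^1 *5^1*7^1*19^1 * 29^1*349^1*2099^1=-  169526952420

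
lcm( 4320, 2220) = 159840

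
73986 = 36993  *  2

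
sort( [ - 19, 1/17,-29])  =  [ - 29, - 19, 1/17]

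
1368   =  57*24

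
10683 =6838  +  3845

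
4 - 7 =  - 3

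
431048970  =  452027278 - 20978308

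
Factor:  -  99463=-7^1*13^1*1093^1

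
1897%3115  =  1897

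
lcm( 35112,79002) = 316008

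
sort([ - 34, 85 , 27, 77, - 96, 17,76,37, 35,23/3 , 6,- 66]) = [-96 ,-66,-34,6, 23/3,17,27,35, 37, 76,  77, 85] 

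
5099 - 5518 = - 419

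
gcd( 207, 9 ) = 9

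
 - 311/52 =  - 311/52= - 5.98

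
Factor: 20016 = 2^4*3^2*139^1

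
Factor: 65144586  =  2^1* 3^1*13^1*653^1* 1279^1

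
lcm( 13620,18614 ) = 558420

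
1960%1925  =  35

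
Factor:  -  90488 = - 2^3*11311^1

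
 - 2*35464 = -70928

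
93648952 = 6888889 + 86760063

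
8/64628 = 2/16157 =0.00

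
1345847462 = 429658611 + 916188851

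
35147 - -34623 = 69770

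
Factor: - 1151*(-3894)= 4481994 = 2^1*3^1 * 11^1*59^1*1151^1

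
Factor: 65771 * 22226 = 1461826246 = 2^1*89^1 *739^1*11113^1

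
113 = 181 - 68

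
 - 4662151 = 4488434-9150585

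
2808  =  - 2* (  -  1404 )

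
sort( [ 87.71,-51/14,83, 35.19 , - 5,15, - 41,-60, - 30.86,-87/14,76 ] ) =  [ - 60, - 41,  -  30.86, - 87/14, - 5, - 51/14, 15, 35.19, 76, 83, 87.71]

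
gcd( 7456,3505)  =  1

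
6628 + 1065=7693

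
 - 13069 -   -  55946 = 42877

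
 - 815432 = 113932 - 929364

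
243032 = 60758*4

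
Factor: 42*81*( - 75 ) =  - 255150 = - 2^1*3^6*5^2  *  7^1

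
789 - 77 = 712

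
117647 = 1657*71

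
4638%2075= 488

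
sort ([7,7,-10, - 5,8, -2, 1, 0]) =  [ - 10, - 5,  -  2,0,1, 7  ,  7 , 8]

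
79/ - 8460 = - 79/8460  =  -0.01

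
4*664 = 2656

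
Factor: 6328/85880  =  5^ (  -  1 )*7^1*19^( - 1)=7/95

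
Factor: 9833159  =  7^1 *1404737^1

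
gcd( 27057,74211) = 87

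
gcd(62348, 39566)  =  2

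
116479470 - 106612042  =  9867428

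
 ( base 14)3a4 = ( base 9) 1003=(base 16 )2dc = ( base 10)732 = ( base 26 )124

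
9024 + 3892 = 12916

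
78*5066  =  395148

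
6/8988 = 1/1498 = 0.00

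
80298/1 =80298 =80298.00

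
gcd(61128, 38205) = 7641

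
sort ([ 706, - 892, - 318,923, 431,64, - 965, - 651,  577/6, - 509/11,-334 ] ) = [- 965,-892, - 651,  -  334, - 318,-509/11,  64, 577/6, 431,  706, 923 ]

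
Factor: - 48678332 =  - 2^2*1471^1*8273^1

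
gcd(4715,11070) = 205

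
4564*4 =18256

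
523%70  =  33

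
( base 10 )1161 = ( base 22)28h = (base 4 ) 102021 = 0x489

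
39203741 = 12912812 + 26290929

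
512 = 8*64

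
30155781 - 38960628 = - 8804847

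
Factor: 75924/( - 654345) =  -76/655 = - 2^2 *5^(-1 )*19^1 * 131^( - 1 )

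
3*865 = 2595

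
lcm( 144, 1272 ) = 7632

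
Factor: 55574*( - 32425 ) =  -1801986950 = - 2^1* 5^2*37^1* 751^1*  1297^1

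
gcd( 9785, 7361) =1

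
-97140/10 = - 9714 = - 9714.00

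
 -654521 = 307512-962033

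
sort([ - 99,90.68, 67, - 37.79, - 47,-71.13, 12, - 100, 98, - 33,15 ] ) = [  -  100, - 99, -71.13, -47,- 37.79,-33,12, 15, 67, 90.68, 98] 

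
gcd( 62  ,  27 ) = 1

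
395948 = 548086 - 152138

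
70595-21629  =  48966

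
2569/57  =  2569/57 = 45.07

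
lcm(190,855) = 1710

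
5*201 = 1005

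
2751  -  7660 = -4909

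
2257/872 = 2257/872 = 2.59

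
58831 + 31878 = 90709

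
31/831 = 31/831  =  0.04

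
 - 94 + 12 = - 82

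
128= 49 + 79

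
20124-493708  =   - 473584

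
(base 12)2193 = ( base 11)2874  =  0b111001111111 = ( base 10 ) 3711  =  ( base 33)3df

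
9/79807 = 9/79807 = 0.00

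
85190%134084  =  85190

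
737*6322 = 4659314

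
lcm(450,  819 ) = 40950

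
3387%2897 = 490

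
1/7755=1/7755 = 0.00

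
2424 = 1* 2424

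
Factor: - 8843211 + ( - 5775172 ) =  - 13^1*421^1*2671^1 = - 14618383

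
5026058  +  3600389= 8626447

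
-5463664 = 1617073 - 7080737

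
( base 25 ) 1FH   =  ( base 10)1017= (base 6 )4413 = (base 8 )1771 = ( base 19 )2fa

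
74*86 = 6364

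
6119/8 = 6119/8 = 764.88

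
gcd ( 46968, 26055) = 3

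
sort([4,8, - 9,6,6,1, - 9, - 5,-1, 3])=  [-9, -9, - 5, -1,1 , 3, 4,6,6,8 ]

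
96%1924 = 96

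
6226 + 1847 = 8073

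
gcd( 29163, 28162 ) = 1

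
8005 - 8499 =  - 494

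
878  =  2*439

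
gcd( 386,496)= 2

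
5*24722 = 123610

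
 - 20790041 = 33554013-54344054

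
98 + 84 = 182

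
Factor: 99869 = 7^1*11^1*1297^1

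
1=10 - 9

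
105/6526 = 105/6526 = 0.02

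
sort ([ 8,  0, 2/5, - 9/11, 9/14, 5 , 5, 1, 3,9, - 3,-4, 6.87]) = [ - 4, -3,  -  9/11,  0, 2/5,9/14, 1, 3, 5, 5,6.87, 8, 9 ] 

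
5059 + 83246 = 88305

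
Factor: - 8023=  - 71^1 * 113^1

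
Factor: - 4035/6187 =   -  15/23 = -3^1*5^1*23^( - 1 ) 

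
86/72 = 43/36  =  1.19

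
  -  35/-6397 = 35/6397  =  0.01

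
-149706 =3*( - 49902)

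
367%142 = 83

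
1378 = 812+566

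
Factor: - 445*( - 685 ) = 304825  =  5^2*89^1*137^1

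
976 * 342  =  333792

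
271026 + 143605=414631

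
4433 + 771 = 5204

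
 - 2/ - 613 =2/613 = 0.00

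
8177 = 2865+5312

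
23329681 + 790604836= 813934517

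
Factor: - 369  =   - 3^2*41^1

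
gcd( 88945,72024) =1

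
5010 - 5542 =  - 532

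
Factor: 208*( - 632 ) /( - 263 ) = 2^7*13^1*79^1*263^ (  -  1 ) = 131456/263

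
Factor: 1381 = 1381^1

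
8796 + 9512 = 18308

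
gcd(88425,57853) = 1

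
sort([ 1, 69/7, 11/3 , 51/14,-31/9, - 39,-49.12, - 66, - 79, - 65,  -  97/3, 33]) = [ - 79, - 66,-65,-49.12, - 39, - 97/3, -31/9,1,51/14,11/3, 69/7, 33]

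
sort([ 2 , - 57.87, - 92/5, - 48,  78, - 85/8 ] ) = [ - 57.87, - 48,-92/5, - 85/8,2, 78] 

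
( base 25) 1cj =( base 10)944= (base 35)qy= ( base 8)1660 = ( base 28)15K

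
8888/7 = 1269  +  5/7=1269.71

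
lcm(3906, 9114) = 27342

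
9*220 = 1980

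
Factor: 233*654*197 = 2^1*3^1*109^1*197^1* 233^1= 30019254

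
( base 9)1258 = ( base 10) 944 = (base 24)1F8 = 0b1110110000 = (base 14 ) 4B6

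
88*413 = 36344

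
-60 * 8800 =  -528000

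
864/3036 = 72/253 = 0.28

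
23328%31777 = 23328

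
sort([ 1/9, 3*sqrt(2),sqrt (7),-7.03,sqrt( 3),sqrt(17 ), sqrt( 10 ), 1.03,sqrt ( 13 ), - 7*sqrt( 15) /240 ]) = [ - 7.03, - 7*sqrt ( 15 )/240 , 1/9,1.03, sqrt( 3 ), sqrt(7),sqrt( 10),sqrt(13),sqrt(17 ),  3*sqrt(2)] 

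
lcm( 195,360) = 4680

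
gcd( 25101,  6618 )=3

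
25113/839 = 29 + 782/839 = 29.93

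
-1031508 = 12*( - 85959 )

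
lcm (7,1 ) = 7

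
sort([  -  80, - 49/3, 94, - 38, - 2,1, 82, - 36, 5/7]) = [ - 80, - 38, - 36, - 49/3, - 2, 5/7,1, 82, 94 ]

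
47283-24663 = 22620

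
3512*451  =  1583912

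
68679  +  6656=75335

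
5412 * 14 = 75768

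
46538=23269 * 2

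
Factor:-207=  - 3^2*23^1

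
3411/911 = 3411/911 = 3.74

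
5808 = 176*33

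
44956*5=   224780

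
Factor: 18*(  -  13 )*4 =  - 936=-  2^3*3^2*13^1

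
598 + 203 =801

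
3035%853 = 476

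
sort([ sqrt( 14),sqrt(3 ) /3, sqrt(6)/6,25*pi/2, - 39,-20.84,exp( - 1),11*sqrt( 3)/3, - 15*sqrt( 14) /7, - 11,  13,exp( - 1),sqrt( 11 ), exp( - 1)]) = [ - 39, - 20.84, - 11, - 15*sqrt(14)/7 , exp( - 1), exp( - 1),exp( - 1 ), sqrt (6) /6, sqrt(3) /3,  sqrt( 11 ) , sqrt( 14 ),11*sqrt (3 ) /3, 13,25 * pi/2]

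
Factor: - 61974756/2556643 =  - 2^2*3^2*971^( - 1)*2633^(-1 ) * 1721521^1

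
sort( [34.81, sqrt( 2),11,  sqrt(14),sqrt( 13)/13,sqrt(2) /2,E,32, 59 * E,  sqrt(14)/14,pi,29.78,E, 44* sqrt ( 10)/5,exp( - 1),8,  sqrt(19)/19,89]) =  [ sqrt ( 19) /19 , sqrt( 14)/14,sqrt( 13 )/13, exp(-1),sqrt( 2 ) /2, sqrt( 2)  ,  E, E, pi , sqrt( 14),8,11, 44*sqrt(10)/5,29.78,32, 34.81,89,59 * E]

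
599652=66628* 9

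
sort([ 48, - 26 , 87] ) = [ - 26, 48,87 ] 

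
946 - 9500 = -8554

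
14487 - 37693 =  - 23206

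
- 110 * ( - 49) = 5390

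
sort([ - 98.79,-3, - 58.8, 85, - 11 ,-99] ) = [ - 99, - 98.79, - 58.8,-11 ,  -  3 , 85]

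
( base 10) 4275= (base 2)1000010110011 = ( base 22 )8I7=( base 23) 81K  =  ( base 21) 9ec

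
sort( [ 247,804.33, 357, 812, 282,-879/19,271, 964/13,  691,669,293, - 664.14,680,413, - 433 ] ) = [ - 664.14, - 433,-879/19,964/13, 247, 271, 282, 293,357, 413,669,680,691, 804.33,812] 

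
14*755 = 10570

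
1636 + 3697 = 5333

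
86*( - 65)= -5590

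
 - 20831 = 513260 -534091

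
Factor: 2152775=5^2*86111^1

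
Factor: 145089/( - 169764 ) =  - 2^( -2)* 3^1*7^2*43^(-1)=- 147/172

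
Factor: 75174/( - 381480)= - 67/340=   -2^( -2)*5^( - 1)*17^( - 1)*67^1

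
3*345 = 1035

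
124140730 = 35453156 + 88687574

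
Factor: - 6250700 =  - 2^2  *5^2 * 62507^1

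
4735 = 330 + 4405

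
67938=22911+45027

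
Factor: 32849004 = 2^2 * 3^1*1009^1*2713^1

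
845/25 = 33 + 4/5=   33.80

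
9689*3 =29067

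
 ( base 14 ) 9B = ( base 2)10001001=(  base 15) 92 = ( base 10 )137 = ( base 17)81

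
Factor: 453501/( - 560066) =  - 2^( - 1 )*3^2*13^ ( - 2)*41^1 * 1229^1*1657^ ( - 1)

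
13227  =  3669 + 9558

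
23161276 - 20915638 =2245638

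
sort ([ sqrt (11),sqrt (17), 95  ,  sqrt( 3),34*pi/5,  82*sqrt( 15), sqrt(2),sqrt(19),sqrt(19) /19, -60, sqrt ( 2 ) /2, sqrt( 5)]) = [ -60,sqrt(19 ) /19, sqrt( 2) /2,  sqrt( 2),sqrt(3 ), sqrt ( 5), sqrt(11 ),sqrt (17 ), sqrt ( 19),34 * pi/5 , 95,82*sqrt(15 ) ] 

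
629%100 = 29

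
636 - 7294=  - 6658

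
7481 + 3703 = 11184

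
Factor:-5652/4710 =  - 6/5 = - 2^1 *3^1*5^( - 1) 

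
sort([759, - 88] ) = [ - 88, 759 ]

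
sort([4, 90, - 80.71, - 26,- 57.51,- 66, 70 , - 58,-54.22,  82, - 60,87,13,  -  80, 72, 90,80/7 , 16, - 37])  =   [ - 80.71,-80,-66,-60, - 58, - 57.51,-54.22,-37, - 26, 4 , 80/7, 13 , 16 , 70,72,82, 87, 90, 90]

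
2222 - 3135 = -913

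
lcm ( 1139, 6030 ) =102510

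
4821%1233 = 1122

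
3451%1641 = 169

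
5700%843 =642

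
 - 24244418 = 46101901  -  70346319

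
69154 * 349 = 24134746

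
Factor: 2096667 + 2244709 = 2^7*13^1 * 2609^1 = 4341376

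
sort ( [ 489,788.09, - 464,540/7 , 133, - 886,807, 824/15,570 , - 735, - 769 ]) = [ - 886, - 769, - 735, - 464, 824/15, 540/7,133, 489, 570,788.09,807 ]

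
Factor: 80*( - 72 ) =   -  2^7*3^2*5^1  =  - 5760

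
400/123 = 400/123 = 3.25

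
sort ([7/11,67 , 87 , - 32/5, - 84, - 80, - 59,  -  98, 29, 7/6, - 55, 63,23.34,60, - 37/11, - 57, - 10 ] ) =[ - 98, - 84, -80, - 59, - 57, - 55, - 10 , - 32/5,  -  37/11, 7/11,7/6,  23.34, 29,60,63,67,87]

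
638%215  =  208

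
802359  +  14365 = 816724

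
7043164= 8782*802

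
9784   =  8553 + 1231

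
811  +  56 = 867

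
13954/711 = 13954/711 =19.63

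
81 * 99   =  8019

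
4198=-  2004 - -6202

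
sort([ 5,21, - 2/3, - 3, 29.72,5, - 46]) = [  -  46, - 3,-2/3, 5,  5, 21, 29.72 ] 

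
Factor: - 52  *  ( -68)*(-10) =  - 35360  =  - 2^5*5^1*13^1* 17^1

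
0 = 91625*0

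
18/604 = 9/302 = 0.03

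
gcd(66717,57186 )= 9531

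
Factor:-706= -2^1*353^1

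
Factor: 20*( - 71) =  - 1420 =- 2^2*5^1*71^1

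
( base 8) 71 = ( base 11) 52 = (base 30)1R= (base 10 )57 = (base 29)1s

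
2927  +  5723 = 8650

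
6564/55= 119 + 19/55 =119.35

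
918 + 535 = 1453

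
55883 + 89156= 145039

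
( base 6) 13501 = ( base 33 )1VD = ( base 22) 48d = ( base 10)2125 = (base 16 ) 84D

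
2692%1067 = 558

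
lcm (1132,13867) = 55468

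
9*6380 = 57420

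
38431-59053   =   - 20622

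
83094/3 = 27698 = 27698.00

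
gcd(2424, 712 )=8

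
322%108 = 106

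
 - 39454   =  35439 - 74893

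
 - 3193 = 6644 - 9837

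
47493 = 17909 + 29584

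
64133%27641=8851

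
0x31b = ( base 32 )OR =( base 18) 283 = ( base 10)795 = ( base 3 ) 1002110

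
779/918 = 779/918 = 0.85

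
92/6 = 15 + 1/3 = 15.33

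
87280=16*5455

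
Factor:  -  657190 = -2^1*5^1*65719^1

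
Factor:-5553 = - 3^2*617^1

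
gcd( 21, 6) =3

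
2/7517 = 2/7517=0.00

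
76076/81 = 939 + 17/81=   939.21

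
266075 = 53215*5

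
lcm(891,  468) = 46332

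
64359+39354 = 103713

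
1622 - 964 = 658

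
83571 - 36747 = 46824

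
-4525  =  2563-7088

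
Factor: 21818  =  2^1*10909^1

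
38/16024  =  19/8012 = 0.00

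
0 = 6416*0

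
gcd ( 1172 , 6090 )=2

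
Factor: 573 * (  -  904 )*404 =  - 209268768 = - 2^5*3^1*101^1 *113^1*191^1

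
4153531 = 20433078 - 16279547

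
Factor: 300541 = 23^1*73^1*179^1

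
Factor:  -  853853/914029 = - 7^1*11^1 * 13^1* 311^( - 1)*853^1* 2939^( - 1)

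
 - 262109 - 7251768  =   - 7513877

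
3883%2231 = 1652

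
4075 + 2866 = 6941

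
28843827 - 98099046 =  - 69255219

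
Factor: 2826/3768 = 2^( - 2) * 3^1 = 3/4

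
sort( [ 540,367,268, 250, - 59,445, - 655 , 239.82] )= [ - 655,-59 , 239.82,250,268,367,445,540]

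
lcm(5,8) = 40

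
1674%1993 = 1674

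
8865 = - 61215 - -70080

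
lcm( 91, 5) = 455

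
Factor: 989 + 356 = 1345 = 5^1*269^1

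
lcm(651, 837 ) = 5859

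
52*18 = 936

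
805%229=118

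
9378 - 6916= 2462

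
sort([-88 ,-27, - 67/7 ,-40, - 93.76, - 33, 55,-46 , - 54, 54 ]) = [ - 93.76,-88, - 54, - 46, - 40, - 33,-27,  -  67/7, 54,55 ]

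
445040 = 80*5563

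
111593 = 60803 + 50790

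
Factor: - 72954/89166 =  -3^2*11^( - 1) = -9/11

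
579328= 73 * 7936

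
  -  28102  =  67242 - 95344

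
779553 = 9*86617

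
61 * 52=3172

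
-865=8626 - 9491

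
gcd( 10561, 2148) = 179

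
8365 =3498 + 4867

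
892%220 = 12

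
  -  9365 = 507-9872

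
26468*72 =1905696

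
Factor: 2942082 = 2^1*3^4*11^1*13^1*127^1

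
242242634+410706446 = 652949080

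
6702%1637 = 154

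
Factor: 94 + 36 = 2^1 * 5^1* 13^1 = 130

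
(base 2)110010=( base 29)1l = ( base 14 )38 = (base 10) 50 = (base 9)55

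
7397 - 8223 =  - 826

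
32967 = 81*407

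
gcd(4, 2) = 2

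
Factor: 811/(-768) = -2^( - 8)*3^( - 1)*811^1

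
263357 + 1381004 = 1644361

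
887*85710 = 76024770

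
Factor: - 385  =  -5^1 * 7^1 * 11^1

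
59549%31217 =28332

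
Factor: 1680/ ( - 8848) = -3^1*5^1*79^( - 1 ) = - 15/79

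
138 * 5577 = 769626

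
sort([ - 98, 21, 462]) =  [  -  98, 21, 462 ]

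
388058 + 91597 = 479655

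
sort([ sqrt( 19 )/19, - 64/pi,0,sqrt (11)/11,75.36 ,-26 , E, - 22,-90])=[ - 90, - 26, - 22, - 64/pi,0,sqrt( 19 )/19,sqrt( 11 ) /11,E,75.36] 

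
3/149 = 3/149= 0.02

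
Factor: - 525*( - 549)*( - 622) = - 179275950 = - 2^1*3^3*5^2*7^1*61^1*311^1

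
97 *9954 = 965538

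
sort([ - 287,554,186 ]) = [-287, 186, 554]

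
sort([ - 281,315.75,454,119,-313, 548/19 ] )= [ - 313, -281, 548/19, 119,  315.75,454]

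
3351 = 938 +2413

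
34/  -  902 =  - 17/451 = - 0.04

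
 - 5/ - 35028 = 5/35028 = 0.00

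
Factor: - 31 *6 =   -  2^1 * 3^1*31^1 = -186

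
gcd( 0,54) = 54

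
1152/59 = 1152/59 = 19.53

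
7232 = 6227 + 1005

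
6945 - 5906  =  1039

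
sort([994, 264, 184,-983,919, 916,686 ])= [ - 983,184, 264, 686, 916, 919, 994 ] 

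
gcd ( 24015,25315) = 5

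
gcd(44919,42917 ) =7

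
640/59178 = 320/29589 = 0.01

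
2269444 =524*4331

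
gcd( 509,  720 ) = 1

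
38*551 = 20938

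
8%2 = 0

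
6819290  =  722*9445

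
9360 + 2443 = 11803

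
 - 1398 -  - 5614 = 4216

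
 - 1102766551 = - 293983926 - 808782625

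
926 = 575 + 351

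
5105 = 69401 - 64296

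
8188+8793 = 16981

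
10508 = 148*71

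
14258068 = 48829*292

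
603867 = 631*957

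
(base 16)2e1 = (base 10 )737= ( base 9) 1008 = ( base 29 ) pc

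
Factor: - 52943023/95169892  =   - 2^(-2)*7^1 * 7563289^1 * 23792473^ ( - 1 )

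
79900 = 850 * 94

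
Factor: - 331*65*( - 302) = 2^1*5^1 * 13^1*151^1 * 331^1 = 6497530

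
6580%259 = 105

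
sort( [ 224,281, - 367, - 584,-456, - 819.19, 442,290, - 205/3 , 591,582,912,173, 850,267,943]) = [ - 819.19,-584, - 456, - 367, - 205/3, 173, 224,267 , 281, 290,442,582, 591, 850,912,  943]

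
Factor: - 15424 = -2^6*241^1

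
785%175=85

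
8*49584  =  396672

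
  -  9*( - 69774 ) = 627966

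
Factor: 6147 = 3^2*683^1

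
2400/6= 400= 400.00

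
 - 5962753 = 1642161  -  7604914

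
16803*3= 50409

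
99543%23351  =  6139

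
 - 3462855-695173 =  - 4158028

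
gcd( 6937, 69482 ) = 7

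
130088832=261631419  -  131542587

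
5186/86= 60+13/43  =  60.30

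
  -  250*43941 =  - 10985250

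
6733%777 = 517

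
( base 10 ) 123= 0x7B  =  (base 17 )74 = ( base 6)323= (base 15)83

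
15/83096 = 15/83096 =0.00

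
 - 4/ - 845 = 4/845 = 0.00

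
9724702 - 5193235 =4531467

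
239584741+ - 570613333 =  - 331028592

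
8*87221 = 697768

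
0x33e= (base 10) 830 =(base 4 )30332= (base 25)185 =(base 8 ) 1476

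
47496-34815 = 12681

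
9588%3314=2960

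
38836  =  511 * 76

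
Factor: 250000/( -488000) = -125/244=-  2^( - 2 )*5^3*61^(-1)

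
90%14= 6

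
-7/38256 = - 7/38256 = -0.00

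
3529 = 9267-5738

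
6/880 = 3/440 = 0.01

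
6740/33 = 204 + 8/33 = 204.24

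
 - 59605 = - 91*655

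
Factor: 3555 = 3^2 * 5^1*79^1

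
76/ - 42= - 2 + 4/21 = - 1.81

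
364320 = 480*759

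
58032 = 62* 936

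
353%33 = 23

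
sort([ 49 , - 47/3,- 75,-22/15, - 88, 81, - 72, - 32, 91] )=[ - 88,-75,-72, - 32,-47/3, -22/15,  49, 81, 91 ] 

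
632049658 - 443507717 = 188541941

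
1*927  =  927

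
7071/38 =186 +3/38 = 186.08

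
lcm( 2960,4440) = 8880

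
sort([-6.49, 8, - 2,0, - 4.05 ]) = [ - 6.49, - 4.05 ,  -  2,0,8]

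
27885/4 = 6971 + 1/4 = 6971.25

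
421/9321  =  421/9321 = 0.05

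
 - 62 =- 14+  -  48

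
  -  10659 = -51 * 209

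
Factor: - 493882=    - 2^1 * 246941^1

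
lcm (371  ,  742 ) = 742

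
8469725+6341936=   14811661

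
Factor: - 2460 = -2^2*3^1*5^1*41^1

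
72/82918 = 36/41459=0.00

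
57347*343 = 19670021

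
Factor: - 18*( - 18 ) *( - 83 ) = - 26892 = - 2^2 *3^4*83^1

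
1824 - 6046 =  - 4222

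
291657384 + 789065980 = 1080723364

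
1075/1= 1075= 1075.00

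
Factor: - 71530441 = - 17^1*71^1*59263^1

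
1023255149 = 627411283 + 395843866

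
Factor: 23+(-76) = - 53 = -53^1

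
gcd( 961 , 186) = 31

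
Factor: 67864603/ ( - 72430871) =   -  353^1*192251^1*72430871^( - 1)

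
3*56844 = 170532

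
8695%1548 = 955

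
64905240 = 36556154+28349086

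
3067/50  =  61 + 17/50 = 61.34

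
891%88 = 11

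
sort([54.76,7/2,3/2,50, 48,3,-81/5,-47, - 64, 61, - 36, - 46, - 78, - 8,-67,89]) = [- 78, - 67, - 64, - 47 , - 46, - 36, - 81/5, - 8, 3/2,3,7/2, 48, 50, 54.76,61,89]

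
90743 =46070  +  44673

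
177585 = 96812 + 80773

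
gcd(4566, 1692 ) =6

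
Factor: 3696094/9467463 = 2^1 * 3^( - 1) * 79^1*149^1*157^1* 3155821^(-1)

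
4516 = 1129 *4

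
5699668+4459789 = 10159457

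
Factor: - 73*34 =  - 2482 = -  2^1*17^1*73^1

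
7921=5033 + 2888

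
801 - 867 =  - 66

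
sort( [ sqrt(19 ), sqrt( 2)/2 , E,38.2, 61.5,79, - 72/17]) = [ - 72/17,sqrt(2)/2, E, sqrt ( 19),38.2,61.5,79 ]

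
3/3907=3/3907 = 0.00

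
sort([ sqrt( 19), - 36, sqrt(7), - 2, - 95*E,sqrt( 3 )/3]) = [ - 95*E, - 36, -2,sqrt(3 )/3 , sqrt( 7), sqrt ( 19 ) ]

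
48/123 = 16/41 =0.39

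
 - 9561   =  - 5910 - 3651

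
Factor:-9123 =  - 3^1*3041^1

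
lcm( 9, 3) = 9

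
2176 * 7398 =16098048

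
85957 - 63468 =22489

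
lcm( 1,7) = 7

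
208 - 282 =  -74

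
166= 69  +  97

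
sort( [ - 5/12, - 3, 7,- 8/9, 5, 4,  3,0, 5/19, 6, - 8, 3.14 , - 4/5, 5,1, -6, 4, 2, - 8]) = [ - 8, - 8,- 6 , - 3, - 8/9, - 4/5,  -  5/12, 0,5/19,1,2, 3,3.14, 4, 4, 5, 5, 6, 7 ]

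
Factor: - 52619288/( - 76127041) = 2^3*31^( - 1 )*1123^1*5857^1*2455711^( - 1) 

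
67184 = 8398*8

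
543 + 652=1195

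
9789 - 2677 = 7112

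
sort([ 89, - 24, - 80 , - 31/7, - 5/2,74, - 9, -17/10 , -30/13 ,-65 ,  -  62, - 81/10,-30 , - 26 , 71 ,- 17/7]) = [- 80,-65, - 62,-30, - 26, - 24,-9 , - 81/10,-31/7,-5/2,  -  17/7 , - 30/13,  -  17/10, 71, 74,89 ]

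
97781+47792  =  145573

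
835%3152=835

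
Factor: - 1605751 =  - 7^1*229393^1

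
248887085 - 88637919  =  160249166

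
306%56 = 26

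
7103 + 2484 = 9587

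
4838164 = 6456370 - 1618206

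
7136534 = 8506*839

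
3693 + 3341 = 7034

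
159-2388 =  - 2229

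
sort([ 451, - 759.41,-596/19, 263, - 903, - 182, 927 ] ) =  [  -  903, - 759.41 ,- 182,- 596/19,263, 451, 927] 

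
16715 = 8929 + 7786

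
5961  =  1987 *3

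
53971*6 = 323826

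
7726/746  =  3863/373 = 10.36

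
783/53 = 783/53 = 14.77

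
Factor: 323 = 17^1 * 19^1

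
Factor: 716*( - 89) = -2^2  *89^1 * 179^1 = - 63724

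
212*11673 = 2474676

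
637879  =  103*6193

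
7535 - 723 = 6812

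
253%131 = 122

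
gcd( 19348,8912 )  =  4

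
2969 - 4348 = -1379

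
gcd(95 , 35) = 5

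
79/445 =79/445 =0.18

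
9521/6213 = 9521/6213=1.53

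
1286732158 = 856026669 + 430705489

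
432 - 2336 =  - 1904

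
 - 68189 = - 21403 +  - 46786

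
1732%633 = 466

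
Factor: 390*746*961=2^2*3^1 * 5^1*13^1*31^2*373^1 = 279593340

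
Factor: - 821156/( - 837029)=2^2*7^1*17^( - 1 )*53^( - 1)*929^( - 1)*29327^1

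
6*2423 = 14538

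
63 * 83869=5283747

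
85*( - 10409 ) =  - 884765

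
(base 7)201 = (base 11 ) 90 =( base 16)63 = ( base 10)99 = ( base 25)3o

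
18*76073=1369314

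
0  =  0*292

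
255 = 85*3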